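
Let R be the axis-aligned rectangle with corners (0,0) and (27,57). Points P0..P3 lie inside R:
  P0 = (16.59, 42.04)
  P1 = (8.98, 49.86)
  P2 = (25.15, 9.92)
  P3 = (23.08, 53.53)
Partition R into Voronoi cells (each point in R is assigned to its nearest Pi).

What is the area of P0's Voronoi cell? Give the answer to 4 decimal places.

1. box [0,27]×[0,57]: [(0, 0) (27, 0) (27, 57) (0, 57)]
2. ⊥bis P0·P1 via (12.785,45.95): [(0, 33.5083) (0, 0) (27, 0) (27, 57) (24.1399, 57)]  |A|=1255.4564
3. ⊥bis P0·P2 via (20.87,25.98): [(0, 33.5083) (0, 20.4181) (27, 27.6136) (27, 57) (24.1399, 57)]  |A|=607.0274
4. ⊥bis P0·P3 via (19.835,47.785): [(16.5673, 49.6307) (0, 33.5083) (0, 20.4181) (27, 27.6136) (27, 43.7379)]  |A|=527.3094
5. canonical 5-gon: [(16.5673, 49.6307) (0, 33.5083) (0, 20.4181) (27, 27.6136) (27, 43.7379)]
6. shoelace: 527.3094

Area of P0's cell: 527.3094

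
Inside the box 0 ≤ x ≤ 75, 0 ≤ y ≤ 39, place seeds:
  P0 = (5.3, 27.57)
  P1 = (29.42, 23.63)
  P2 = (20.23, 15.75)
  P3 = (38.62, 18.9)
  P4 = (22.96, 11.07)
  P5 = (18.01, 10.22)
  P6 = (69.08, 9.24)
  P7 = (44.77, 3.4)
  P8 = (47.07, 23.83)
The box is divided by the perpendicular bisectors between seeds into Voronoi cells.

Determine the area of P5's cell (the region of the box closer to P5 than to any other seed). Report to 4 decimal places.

Area of P5's cell: 301.6260

1. box [0,75]×[0,39]: [(0, 0) (75, 0) (75, 39) (0, 39)]
2. ⊥bis P5·P0 via (11.655,18.895): [(0, 10.357) (0, 0) (75, 0) (75, 39) (39.0997, 39)]  |A|=2365.0332
3. ⊥bis P5·P1 via (23.715,16.925): [(16.8913, 22.731) (0, 10.357) (0, 0) (43.6067, 0)]  |A|=583.0825
4. ⊥bis P5·P2 via (19.12,12.985): [(36.5866, 5.9731) (9.0861, 17.0131) (0, 10.357) (0, 0) (43.6067, 0)]  |A|=461.375
5. ⊥bis P5·P3 via (28.315,14.56): [(30.9842, 8.2222) (9.0861, 17.0131) (0, 10.357) (0, 0) (34.447, 0)]  |A|=414.8814
6. ⊥bis P5·P4 via (20.485,10.645): [(20.1545, 12.5697) (9.0861, 17.0131) (0, 10.357) (0, 0) (22.3129, 0)]  |A|=301.626
7. ⊥bis P5·P6 via (43.545,9.73): [(20.1545, 12.5697) (9.0861, 17.0131) (0, 10.357) (0, 0) (22.3129, 0)]  |A|=301.626
8. ⊥bis P5·P7 via (31.39,6.81): [(20.1545, 12.5697) (9.0861, 17.0131) (0, 10.357) (0, 0) (22.3129, 0)]  |A|=301.626
9. ⊥bis P5·P8 via (32.54,17.025): [(20.1545, 12.5697) (9.0861, 17.0131) (0, 10.357) (0, 0) (22.3129, 0)]  |A|=301.626
10. canonical 5-gon: [(20.1545, 12.5697) (9.0861, 17.0131) (0, 10.357) (0, 0) (22.3129, 0)]
11. shoelace: 301.626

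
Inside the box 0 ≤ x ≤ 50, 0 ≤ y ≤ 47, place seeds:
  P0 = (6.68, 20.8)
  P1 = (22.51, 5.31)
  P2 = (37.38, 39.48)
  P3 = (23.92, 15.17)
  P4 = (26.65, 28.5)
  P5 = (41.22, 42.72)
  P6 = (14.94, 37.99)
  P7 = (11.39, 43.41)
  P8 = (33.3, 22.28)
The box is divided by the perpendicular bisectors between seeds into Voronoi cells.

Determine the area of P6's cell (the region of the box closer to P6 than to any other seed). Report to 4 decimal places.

1. box [0,50]×[0,47]: [(0, 0) (50, 0) (50, 47) (0, 47)]
2. ⊥bis P6·P0 via (10.81,29.395): [(0, 34.5893) (50, 10.5637) (50, 47) (0, 47)]  |A|=1221.1732
3. ⊥bis P6·P1 via (18.725,21.65): [(0, 34.5893) (24.26, 22.9321) (50, 28.8945) (50, 47) (0, 47)]  |A|=985.2555
4. ⊥bis P6·P2 via (26.16,38.735): [(0, 34.5893) (24.26, 22.9321) (27.1646, 23.605) (25.6112, 47) (0, 47)]  |A|=493.2447
5. ⊥bis P6·P3 via (19.43,26.58): [(0, 34.5893) (17.9117, 25.9825) (26.7752, 29.4704) (25.6112, 47) (0, 47)]  |A|=460.0055
6. ⊥bis P6·P4 via (20.795,33.245): [(0, 34.5893) (15.7508, 27.0209) (26.0906, 39.7795) (25.6112, 47) (0, 47)]  |A|=393.9721
7. ⊥bis P6·P5 via (28.08,40.355): [(0, 34.5893) (15.7508, 27.0209) (26.0906, 39.7795) (25.6112, 47) (0, 47)]  |A|=393.9721
8. ⊥bis P6·P7 via (13.165,40.7): [(2.2124, 33.5262) (15.7508, 27.0209) (26.0906, 39.7795) (25.6112, 47) (22.7836, 47)]  |A|=226.7532
9. ⊥bis P6·P8 via (24.12,30.135): [(2.2124, 33.5262) (15.7508, 27.0209) (26.0906, 39.7795) (25.6112, 47) (22.7836, 47)]  |A|=226.7532
10. canonical 5-gon: [(2.2124, 33.5262) (15.7508, 27.0209) (26.0906, 39.7795) (25.6112, 47) (22.7836, 47)]
11. shoelace: 226.7532

Area of P6's cell: 226.7532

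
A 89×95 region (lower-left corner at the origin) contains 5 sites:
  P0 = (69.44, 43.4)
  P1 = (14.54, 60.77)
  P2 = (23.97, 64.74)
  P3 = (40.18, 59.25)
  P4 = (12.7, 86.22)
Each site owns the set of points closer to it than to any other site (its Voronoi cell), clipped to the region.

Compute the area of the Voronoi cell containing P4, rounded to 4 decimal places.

1. box [0,89]×[0,95]: [(0, 0) (89, 0) (89, 95) (0, 95)]
2. ⊥bis P4·P0 via (41.07,64.81): [(0, 10.3889) (63.8535, 95) (0, 95)]  |A|=2701.3577
3. ⊥bis P4·P1 via (13.62,73.495): [(0, 72.5103) (49.5867, 76.0953) (63.8535, 95) (0, 95)]  |A|=1161.1596
4. ⊥bis P4·P2 via (18.335,75.48): [(0, 72.5103) (14.7006, 73.5731) (55.539, 95) (0, 95)]  |A|=760.3202
5. ⊥bis P4·P3 via (26.44,72.735): [(0, 72.5103) (14.7006, 73.5731) (40.5982, 87.1609) (48.2918, 95) (0, 95)]  |A|=731.9143
6. canonical 5-gon: [(0, 72.5103) (14.7006, 73.5731) (40.5982, 87.1609) (48.2918, 95) (0, 95)]
7. shoelace: 731.9143

Area of P4's cell: 731.9143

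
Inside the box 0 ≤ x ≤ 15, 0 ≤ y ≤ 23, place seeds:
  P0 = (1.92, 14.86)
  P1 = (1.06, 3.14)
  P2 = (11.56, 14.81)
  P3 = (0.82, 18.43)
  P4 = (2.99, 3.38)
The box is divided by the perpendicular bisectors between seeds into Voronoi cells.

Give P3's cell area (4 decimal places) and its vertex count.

Area of P3's cell: 42.4784 (4 vertices)

1. box [0,15]×[0,23]: [(0, 0) (15, 0) (15, 23) (0, 23)]
2. ⊥bis P3·P0 via (1.37,16.645): [(0, 16.2229) (15, 20.8447) (15, 23) (0, 23)]  |A|=66.9931
3. ⊥bis P3·P1 via (0.94,10.785): [(0, 16.2229) (15, 20.8447) (15, 23) (0, 23)]  |A|=66.9931
4. ⊥bis P3·P2 via (6.19,16.62): [(0, 16.2229) (6.758, 18.3052) (8.3404, 23) (0, 23)]  |A|=42.4784
5. ⊥bis P3·P4 via (1.905,10.905): [(0, 16.2229) (6.758, 18.3052) (8.3404, 23) (0, 23)]  |A|=42.4784
6. canonical 4-gon: [(0, 16.2229) (6.758, 18.3052) (8.3404, 23) (0, 23)]
7. shoelace: 42.4784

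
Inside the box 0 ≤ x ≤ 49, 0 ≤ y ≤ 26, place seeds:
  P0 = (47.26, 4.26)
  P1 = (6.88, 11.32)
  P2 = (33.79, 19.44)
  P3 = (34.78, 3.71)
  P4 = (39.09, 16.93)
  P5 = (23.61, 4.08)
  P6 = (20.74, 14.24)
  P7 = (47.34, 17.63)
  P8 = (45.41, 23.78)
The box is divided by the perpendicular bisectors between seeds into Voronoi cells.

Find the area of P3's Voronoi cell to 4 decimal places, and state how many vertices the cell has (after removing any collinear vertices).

1. box [0,49]×[0,26]: [(0, 0) (49, 0) (49, 26) (0, 26)]
2. ⊥bis P3·P0 via (41.02,3.985): [(0, 0) (41.1956, 0) (40.0498, 26) (0, 26)]  |A|=1056.1903
3. ⊥bis P3·P1 via (20.83,7.515): [(18.7802, 0) (41.1956, 0) (40.0498, 26) (25.872, 26)]  |A|=475.712
4. ⊥bis P3·P2 via (34.285,11.575): [(21.7217, 10.7843) (18.7802, 0) (41.1956, 0) (40.6678, 11.9767)]  |A|=234.6378
5. ⊥bis P3·P4 via (36.935,10.32): [(33.2796, 11.5117) (21.7217, 10.7843) (18.7802, 0) (41.1956, 0) (40.7963, 9.0611)]  |A|=223.8376
6. ⊥bis P3·P5 via (29.195,3.895): [(33.2796, 11.5117) (29.4393, 11.27) (29.066, 0) (41.1956, 0) (40.7963, 9.0611)]  |A|=124.9772
7. ⊥bis P3·P6 via (27.76,8.975): [(33.2796, 11.5117) (29.4833, 11.2728) (29.4374, 11.2115) (29.066, 0) (41.1956, 0) (40.7963, 9.0611)]  |A|=124.976
8. ⊥bis P3·P7 via (41.06,10.67): [(33.2796, 11.5117) (29.4833, 11.2728) (29.4374, 11.2115) (29.066, 0) (41.1956, 0) (40.7963, 9.0611)]  |A|=124.976
9. ⊥bis P3·P8 via (40.095,13.745): [(33.2796, 11.5117) (29.4833, 11.2728) (29.4374, 11.2115) (29.066, 0) (41.1956, 0) (40.7963, 9.0611)]  |A|=124.976
10. canonical 6-gon: [(33.2796, 11.5117) (29.4833, 11.2728) (29.4374, 11.2115) (29.066, 0) (41.1956, 0) (40.7963, 9.0611)]
11. shoelace: 124.976

Area of P3's cell: 124.9760 (6 vertices)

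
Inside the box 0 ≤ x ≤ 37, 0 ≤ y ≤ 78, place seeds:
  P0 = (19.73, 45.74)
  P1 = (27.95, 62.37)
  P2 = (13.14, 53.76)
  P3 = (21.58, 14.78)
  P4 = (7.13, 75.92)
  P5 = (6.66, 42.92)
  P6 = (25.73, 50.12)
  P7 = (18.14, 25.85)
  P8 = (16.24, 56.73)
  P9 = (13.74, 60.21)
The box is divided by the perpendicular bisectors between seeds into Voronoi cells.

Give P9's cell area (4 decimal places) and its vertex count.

1. box [0,37]×[0,78]: [(0, 0) (37, 0) (37, 78) (0, 78)]
2. ⊥bis P9·P0 via (16.735,52.975): [(0, 46.0474) (37, 61.3639) (37, 78) (0, 78)]  |A|=898.8913
3. ⊥bis P9·P1 via (20.845,61.29): [(0, 46.0474) (21.7908, 55.0679) (18.305, 78) (0, 78)]  |A|=558.0224
4. ⊥bis P9·P2 via (13.44,56.985): [(0, 58.2352) (21.615, 56.2245) (18.305, 78) (0, 78)]  |A|=412.9073
5. ⊥bis P9·P3 via (17.66,37.495): [(0, 58.2352) (21.615, 56.2245) (18.305, 78) (0, 78)]  |A|=412.9073
6. ⊥bis P9·P4 via (10.435,68.065): [(0, 63.6745) (0, 58.2352) (21.615, 56.2245) (19.2513, 71.7745)]  |A|=218.0355
7. ⊥bis P9·P5 via (10.2,51.565): [(0, 63.6745) (0, 58.2352) (21.615, 56.2245) (19.2513, 71.7745)]  |A|=218.0355
8. ⊥bis P9·P6 via (19.735,55.165): [(0, 63.6745) (0, 58.2352) (20.6984, 56.3098) (21.4638, 57.2193) (19.2513, 71.7745)]  |A|=217.5861
9. ⊥bis P9·P7 via (15.94,43.03): [(0, 63.6745) (0, 58.2352) (20.6984, 56.3098) (21.4638, 57.2193) (19.2513, 71.7745)]  |A|=217.5861
10. ⊥bis P9·P8 via (14.99,58.47): [(0, 63.6745) (0, 58.2352) (12.9822, 57.0276) (20.655, 62.5397) (19.2513, 71.7745)]  |A|=191.1621
11. canonical 5-gon: [(0, 63.6745) (0, 58.2352) (12.9822, 57.0276) (20.655, 62.5397) (19.2513, 71.7745)]
12. shoelace: 191.1621

Area of P9's cell: 191.1621 (5 vertices)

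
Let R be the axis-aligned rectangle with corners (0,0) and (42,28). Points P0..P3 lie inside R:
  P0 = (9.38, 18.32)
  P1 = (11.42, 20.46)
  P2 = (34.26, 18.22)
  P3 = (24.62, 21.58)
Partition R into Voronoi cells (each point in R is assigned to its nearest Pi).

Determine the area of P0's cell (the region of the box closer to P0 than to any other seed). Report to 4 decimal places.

Area of P0's cell: 395.7902

1. box [0,42]×[0,28]: [(0, 0) (42, 0) (42, 28) (0, 28)]
2. ⊥bis P0·P1 via (10.4,19.39): [(0, 0) (30.7405, 0) (1.3679, 28) (0, 28)]  |A|=449.518
3. ⊥bis P0·P2 via (21.82,18.27): [(0, 0) (21.7466, 0) (21.7809, 8.5409) (1.3679, 28) (0, 28)]  |A|=411.1098
4. ⊥bis P0·P3 via (17,19.95): [(0, 0) (21.2675, 0) (18.841, 11.3434) (1.3679, 28) (0, 28)]  |A|=395.7902
5. canonical 5-gon: [(0, 0) (21.2675, 0) (18.841, 11.3434) (1.3679, 28) (0, 28)]
6. shoelace: 395.7902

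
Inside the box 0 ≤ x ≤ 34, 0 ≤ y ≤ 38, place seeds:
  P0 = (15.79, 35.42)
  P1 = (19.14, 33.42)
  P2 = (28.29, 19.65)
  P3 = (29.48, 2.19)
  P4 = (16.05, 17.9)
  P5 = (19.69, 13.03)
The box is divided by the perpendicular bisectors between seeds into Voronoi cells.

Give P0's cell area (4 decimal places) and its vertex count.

1. box [0,34]×[0,38]: [(0, 0) (34, 0) (34, 38) (0, 38)]
2. ⊥bis P0·P1 via (17.465,34.42): [(0, 5.1661) (19.6023, 38) (0, 38)]  |A|=321.81
3. ⊥bis P0·P2 via (22.04,27.535): [(0, 10.0651) (5.5522, 14.466) (19.6023, 38) (0, 38)]  |A|=308.2099
4. ⊥bis P0·P3 via (22.635,18.805): [(0, 10.0651) (5.5522, 14.466) (19.6023, 38) (0, 38)]  |A|=308.2099
5. ⊥bis P0·P4 via (15.92,26.66): [(0, 26.4237) (12.8046, 26.6138) (19.6023, 38) (0, 38)]  |A|=185.7127
6. ⊥bis P0·P5 via (17.74,24.225): [(0, 26.4237) (12.8046, 26.6138) (19.6023, 38) (0, 38)]  |A|=185.7127
7. canonical 4-gon: [(0, 26.4237) (12.8046, 26.6138) (19.6023, 38) (0, 38)]
8. shoelace: 185.7127

Area of P0's cell: 185.7127 (4 vertices)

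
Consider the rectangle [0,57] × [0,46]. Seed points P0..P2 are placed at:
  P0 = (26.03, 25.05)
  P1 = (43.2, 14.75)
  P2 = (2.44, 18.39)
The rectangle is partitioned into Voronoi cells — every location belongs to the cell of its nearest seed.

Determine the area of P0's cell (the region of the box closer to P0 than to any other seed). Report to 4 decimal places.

Area of P0's cell: 1039.6466

1. box [0,57]×[0,46]: [(0, 0) (57, 0) (57, 46) (0, 46)]
2. ⊥bis P0·P1 via (34.615,19.9): [(0, 0) (22.6773, 0) (50.272, 46) (0, 46)]  |A|=1677.8334
3. ⊥bis P0·P2 via (14.235,21.72): [(20.3671, 0) (22.6773, 0) (50.272, 46) (7.3802, 46)]  |A|=1039.6466
4. canonical 4-gon: [(20.3671, 0) (22.6773, 0) (50.272, 46) (7.3802, 46)]
5. shoelace: 1039.6466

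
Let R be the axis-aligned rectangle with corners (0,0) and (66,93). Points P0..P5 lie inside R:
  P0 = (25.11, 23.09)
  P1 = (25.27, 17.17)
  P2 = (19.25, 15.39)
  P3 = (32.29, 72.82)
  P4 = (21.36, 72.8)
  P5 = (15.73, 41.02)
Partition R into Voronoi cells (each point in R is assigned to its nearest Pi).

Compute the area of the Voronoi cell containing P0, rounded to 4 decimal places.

1. box [0,66]×[0,93]: [(0, 0) (66, 0) (66, 93) (0, 93)]
2. ⊥bis P0·P1 via (25.19,20.13): [(0, 19.4492) (66, 21.233) (66, 93) (0, 93)]  |A|=4795.4886
3. ⊥bis P0·P2 via (22.18,19.24): [(0, 36.1198) (21.1539, 20.0209) (66, 21.233) (66, 93) (0, 93)]  |A|=4619.1641
4. ⊥bis P0·P3 via (28.7,47.955): [(0, 52.0987) (0, 36.1198) (21.1539, 20.0209) (66, 21.233) (66, 42.5696)]  |A|=1605.2192
5. ⊥bis P0·P4 via (23.235,47.945): [(26.87, 48.2192) (0, 46.1922) (0, 36.1198) (21.1539, 20.0209) (66, 21.233) (66, 42.5696)]  |A|=1525.8655
6. ⊥bis P0·P5 via (20.42,32.055): [(46.0302, 45.4529) (11.4839, 27.3801) (21.1539, 20.0209) (66, 21.233) (66, 42.5696)]  |A|=982.7289
7. canonical 5-gon: [(46.0302, 45.4529) (11.4839, 27.3801) (21.1539, 20.0209) (66, 21.233) (66, 42.5696)]
8. shoelace: 982.7289

Area of P0's cell: 982.7289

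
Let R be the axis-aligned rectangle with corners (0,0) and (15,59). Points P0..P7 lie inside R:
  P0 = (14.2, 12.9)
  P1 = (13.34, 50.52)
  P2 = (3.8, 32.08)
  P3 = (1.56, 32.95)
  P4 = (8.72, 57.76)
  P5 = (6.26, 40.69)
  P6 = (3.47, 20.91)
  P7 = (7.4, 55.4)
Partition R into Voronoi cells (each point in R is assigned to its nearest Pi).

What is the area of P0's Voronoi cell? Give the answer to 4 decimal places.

Area of P0's cell: 226.7500

1. box [0,15]×[0,59]: [(0, 0) (15, 0) (15, 59) (0, 59)]
2. ⊥bis P0·P1 via (13.77,31.71): [(0, 31.3952) (0, 0) (15, 0) (15, 31.7381)]  |A|=473.5
3. ⊥bis P0·P2 via (9,22.49): [(0, 17.6099) (0, 0) (15, 0) (15, 25.7434)]  |A|=325.1498
4. ⊥bis P0·P3 via (7.88,22.925): [(0, 17.6099) (0, 0) (15, 0) (15, 25.7434)]  |A|=325.1498
5. ⊥bis P0·P4 via (11.46,35.33): [(0, 17.6099) (0, 0) (15, 0) (15, 25.7434)]  |A|=325.1498
6. ⊥bis P0·P5 via (10.23,26.795): [(0, 17.6099) (0, 0) (15, 0) (15, 25.7434)]  |A|=325.1498
7. ⊥bis P0·P6 via (8.835,16.905): [(0, 5.0699) (0, 0) (15, 0) (15, 25.1635)]  |A|=226.75
8. ⊥bis P0·P7 via (10.8,34.15): [(0, 5.0699) (0, 0) (15, 0) (15, 25.1635)]  |A|=226.75
9. canonical 4-gon: [(0, 5.0699) (0, 0) (15, 0) (15, 25.1635)]
10. shoelace: 226.75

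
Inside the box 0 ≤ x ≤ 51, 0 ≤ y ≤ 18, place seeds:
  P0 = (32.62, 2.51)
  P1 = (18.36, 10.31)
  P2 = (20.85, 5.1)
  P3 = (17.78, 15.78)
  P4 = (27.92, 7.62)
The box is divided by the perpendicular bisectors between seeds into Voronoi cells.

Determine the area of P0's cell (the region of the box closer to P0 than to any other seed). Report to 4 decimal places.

Area of P0's cell: 295.3890

1. box [0,51]×[0,18]: [(0, 0) (51, 0) (51, 18) (0, 18)]
2. ⊥bis P0·P1 via (25.49,6.41): [(21.9838, 0) (51, 0) (51, 18) (31.8296, 18)]  |A|=433.6796
3. ⊥bis P0·P2 via (26.735,3.805): [(28.532, 11.9715) (25.8977, 0) (51, 0) (51, 18) (31.8296, 18)]  |A|=410.2521
4. ⊥bis P0·P3 via (25.2,9.145): [(29.7995, 14.2887) (28.532, 11.9715) (25.8977, 0) (51, 0) (51, 18) (33.1182, 18)]  |A|=407.8609
5. ⊥bis P0·P4 via (30.27,5.065): [(26.1856, 1.3083) (25.8977, 0) (51, 0) (51, 18) (44.3334, 18)]  |A|=295.389
6. canonical 5-gon: [(26.1856, 1.3083) (25.8977, 0) (51, 0) (51, 18) (44.3334, 18)]
7. shoelace: 295.389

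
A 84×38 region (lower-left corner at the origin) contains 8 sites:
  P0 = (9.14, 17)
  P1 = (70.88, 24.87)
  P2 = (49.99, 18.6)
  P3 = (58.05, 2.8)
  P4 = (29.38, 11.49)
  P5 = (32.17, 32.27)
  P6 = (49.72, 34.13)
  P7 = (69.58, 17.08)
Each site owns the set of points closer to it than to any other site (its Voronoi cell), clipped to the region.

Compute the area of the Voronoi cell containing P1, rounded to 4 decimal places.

Area of P1's cell: 400.0092

1. box [0,84]×[0,38]: [(0, 0) (84, 0) (84, 38) (0, 38)]
2. ⊥bis P1·P0 via (40.01,20.935): [(42.6786, 0) (84, 0) (84, 38) (37.8347, 38)]  |A|=1662.2471
3. ⊥bis P1·P2 via (60.435,21.735): [(66.9586, 0) (84, 0) (84, 38) (55.5532, 38)]  |A|=864.2761
4. ⊥bis P1·P3 via (64.465,13.835): [(62.4555, 15.0032) (84, 2.4787) (84, 38) (55.5532, 38)]  |A|=709.7377
5. ⊥bis P1·P4 via (50.13,18.18): [(62.4555, 15.0032) (84, 2.4787) (84, 38) (55.5532, 38)]  |A|=709.7377
6. ⊥bis P1·P5 via (51.525,28.57): [(62.4555, 15.0032) (84, 2.4787) (84, 38) (55.5532, 38)]  |A|=709.7377
7. ⊥bis P1·P6 via (60.3,29.5): [(58.9976, 26.524) (62.4555, 15.0032) (84, 2.4787) (84, 38) (64.0198, 38)]  |A|=661.1562
8. ⊥bis P1·P7 via (70.23,20.975): [(58.9976, 26.524) (60.1587, 22.6557) (84, 18.6771) (84, 38) (64.0198, 38)]  |A|=400.0092
9. canonical 5-gon: [(58.9976, 26.524) (60.1587, 22.6557) (84, 18.6771) (84, 38) (64.0198, 38)]
10. shoelace: 400.0092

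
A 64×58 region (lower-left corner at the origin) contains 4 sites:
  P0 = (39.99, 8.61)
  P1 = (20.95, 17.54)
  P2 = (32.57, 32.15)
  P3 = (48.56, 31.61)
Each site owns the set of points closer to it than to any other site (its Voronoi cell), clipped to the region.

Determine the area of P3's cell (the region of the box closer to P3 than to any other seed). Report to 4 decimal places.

1. box [0,64]×[0,58]: [(0, 0) (64, 0) (64, 58) (0, 58)]
2. ⊥bis P3·P0 via (44.275,20.11): [(0, 36.6072) (64, 12.7603) (64, 58) (0, 58)]  |A|=2132.2386
3. ⊥bis P3·P1 via (34.755,24.575): [(35.3323, 23.4421) (64, 12.7603) (64, 58) (17.7217, 58)]  |A|=1448.099
4. ⊥bis P3·P2 via (40.565,31.88): [(40.2186, 21.6215) (64, 12.7603) (64, 58) (41.4471, 58)]  |A|=948.1534
5. canonical 4-gon: [(40.2186, 21.6215) (64, 12.7603) (64, 58) (41.4471, 58)]
6. shoelace: 948.1534

Area of P3's cell: 948.1534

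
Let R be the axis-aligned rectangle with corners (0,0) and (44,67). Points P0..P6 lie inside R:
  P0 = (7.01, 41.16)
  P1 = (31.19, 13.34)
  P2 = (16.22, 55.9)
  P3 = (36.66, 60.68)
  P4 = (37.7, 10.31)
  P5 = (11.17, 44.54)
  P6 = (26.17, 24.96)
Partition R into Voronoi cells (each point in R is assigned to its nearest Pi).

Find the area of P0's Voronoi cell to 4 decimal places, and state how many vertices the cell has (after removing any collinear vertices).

Area of P0's cell: 341.4719 (3 vertices)

1. box [0,44]×[0,67]: [(0, 0) (44, 0) (44, 67) (0, 67)]
2. ⊥bis P0·P1 via (19.1,27.25): [(0, 10.6491) (44, 48.8921) (44, 67) (0, 67)]  |A|=1638.0953
3. ⊥bis P0·P2 via (11.615,48.53): [(0, 55.7874) (0, 10.6491) (30.2133, 36.9092)]  |A|=681.889
4. ⊥bis P0·P3 via (21.835,50.92): [(0, 55.7874) (0, 10.6491) (30.2133, 36.9092)]  |A|=681.889
5. ⊥bis P0·P4 via (22.355,25.735): [(0, 55.7874) (0, 10.6491) (30.2133, 36.9092)]  |A|=681.889
6. ⊥bis P0·P5 via (9.09,42.85): [(0, 54.0377) (0, 10.6491) (20.662, 28.6076)]  |A|=448.247
7. ⊥bis P0·P6 via (16.59,33.06): [(16.8217, 33.334) (0, 54.0377) (0, 13.4387)]  |A|=341.4719
8. canonical 3-gon: [(16.8217, 33.334) (0, 54.0377) (0, 13.4387)]
9. shoelace: 341.4719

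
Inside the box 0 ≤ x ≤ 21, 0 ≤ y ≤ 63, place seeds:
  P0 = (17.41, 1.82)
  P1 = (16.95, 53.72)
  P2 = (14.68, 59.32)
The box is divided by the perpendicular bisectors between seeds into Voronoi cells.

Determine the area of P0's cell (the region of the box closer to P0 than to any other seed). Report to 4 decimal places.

1. box [0,21]×[0,63]: [(0, 0) (21, 0) (21, 63) (0, 63)]
2. ⊥bis P0·P1 via (17.18,27.77): [(0, 27.6177) (0, 0) (21, 0) (21, 27.8039)]  |A|=581.9267
3. ⊥bis P0·P2 via (16.045,30.57): [(0, 27.6177) (0, 0) (21, 0) (21, 27.8039)]  |A|=581.9267
4. canonical 4-gon: [(0, 27.6177) (0, 0) (21, 0) (21, 27.8039)]
5. shoelace: 581.9267

Area of P0's cell: 581.9267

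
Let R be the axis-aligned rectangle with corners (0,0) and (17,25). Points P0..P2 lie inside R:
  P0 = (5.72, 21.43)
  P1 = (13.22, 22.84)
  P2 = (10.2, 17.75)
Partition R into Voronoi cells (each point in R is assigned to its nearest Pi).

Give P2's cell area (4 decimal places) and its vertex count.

1. box [0,17]×[0,25]: [(0, 0) (17, 0) (17, 25) (0, 25)]
2. ⊥bis P2·P0 via (7.96,19.59): [(0, 9.8996) (0, 0) (17, 0) (17, 25) (12.4039, 25)]  |A|=331.3476
3. ⊥bis P2·P1 via (11.71,20.295): [(9.5781, 21.5599) (0, 9.8996) (0, 0) (17, 0) (17, 17.1563)]  |A|=294.3348
4. canonical 5-gon: [(9.5781, 21.5599) (0, 9.8996) (0, 0) (17, 0) (17, 17.1563)]
5. shoelace: 294.3348

Area of P2's cell: 294.3348 (5 vertices)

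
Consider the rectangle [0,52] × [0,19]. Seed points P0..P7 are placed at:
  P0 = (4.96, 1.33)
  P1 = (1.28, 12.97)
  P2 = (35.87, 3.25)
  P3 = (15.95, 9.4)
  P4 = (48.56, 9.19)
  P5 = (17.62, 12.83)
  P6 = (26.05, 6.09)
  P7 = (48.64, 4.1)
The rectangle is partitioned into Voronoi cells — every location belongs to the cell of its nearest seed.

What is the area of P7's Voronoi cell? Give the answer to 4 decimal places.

Area of P7's cell: 64.3544

1. box [0,52]×[0,19]: [(0, 0) (52, 0) (52, 19) (0, 19)]
2. ⊥bis P7·P0 via (26.8,2.715): [(26.9722, 0) (52, 0) (52, 19) (25.7673, 19)]  |A|=486.9752
3. ⊥bis P7·P1 via (24.96,8.535): [(26.0589, 14.4021) (26.9722, 0) (52, 0) (52, 19) (26.92, 19)]  |A|=484.3253
4. ⊥bis P7·P2 via (42.255,3.675): [(42.4996, 0) (52, 0) (52, 19) (41.2349, 19)]  |A|=192.5218
5. ⊥bis P7·P3 via (32.295,6.75): [(42.4996, 0) (52, 0) (52, 19) (41.2349, 19)]  |A|=192.5218
6. ⊥bis P7·P4 via (48.6,6.645): [(42.0641, 6.5423) (42.4996, 0) (52, 0) (52, 6.6984)]  |A|=64.3544
7. ⊥bis P7·P5 via (33.13,8.465): [(42.0641, 6.5423) (42.4996, 0) (52, 0) (52, 6.6984)]  |A|=64.3544
8. ⊥bis P7·P6 via (37.345,5.095): [(42.0641, 6.5423) (42.4996, 0) (52, 0) (52, 6.6984)]  |A|=64.3544
9. canonical 4-gon: [(42.0641, 6.5423) (42.4996, 0) (52, 0) (52, 6.6984)]
10. shoelace: 64.3544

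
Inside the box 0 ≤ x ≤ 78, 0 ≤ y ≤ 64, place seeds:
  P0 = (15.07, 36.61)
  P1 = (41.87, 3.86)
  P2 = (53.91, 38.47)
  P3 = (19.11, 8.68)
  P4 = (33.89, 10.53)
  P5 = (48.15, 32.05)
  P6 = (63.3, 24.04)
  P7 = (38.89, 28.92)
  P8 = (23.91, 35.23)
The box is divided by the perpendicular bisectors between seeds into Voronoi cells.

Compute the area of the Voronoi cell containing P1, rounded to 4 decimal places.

Area of P1's cell: 319.1981

1. box [0,78]×[0,64]: [(0, 0) (78, 0) (78, 64) (0, 64)]
2. ⊥bis P1·P0 via (28.47,20.235): [(3.7425, 0) (78, 0) (78, 60.7664)]  |A|=2256.1804
3. ⊥bis P1·P2 via (47.89,21.165): [(35.0604, 25.6281) (3.7425, 0) (78, 0) (78, 10.6904)]  |A|=1181.0603
4. ⊥bis P1·P3 via (30.49,6.27): [(35.0604, 25.6281) (34.4909, 25.162) (29.1622, 0) (78, 0) (78, 10.6904)]  |A|=861.256
5. ⊥bis P1·P4 via (37.88,7.195): [(49.1812, 20.7158) (31.8661, 0) (78, 0) (78, 10.6904)]  |A|=631.893
6. ⊥bis P1·P5 via (45.01,17.955): [(46.5811, 17.605) (31.8661, 0) (78, 0) (78, 10.6057)]  |A|=572.7029
7. ⊥bis P1·P6 via (52.585,13.95): [(49.8234, 16.8827) (46.5811, 17.605) (31.8661, 0) (65.7213, 0)]  |A|=319.6378
8. ⊥bis P1·P7 via (40.38,16.39): [(49.8234, 16.8827) (47.9789, 17.2936) (46.1378, 17.0747) (31.8661, 0) (65.7213, 0)]  |A|=319.1981
9. ⊥bis P1·P8 via (32.89,19.545): [(49.8234, 16.8827) (47.9789, 17.2936) (46.1378, 17.0747) (31.8661, 0) (65.7213, 0)]  |A|=319.1981
10. canonical 5-gon: [(49.8234, 16.8827) (47.9789, 17.2936) (46.1378, 17.0747) (31.8661, 0) (65.7213, 0)]
11. shoelace: 319.1981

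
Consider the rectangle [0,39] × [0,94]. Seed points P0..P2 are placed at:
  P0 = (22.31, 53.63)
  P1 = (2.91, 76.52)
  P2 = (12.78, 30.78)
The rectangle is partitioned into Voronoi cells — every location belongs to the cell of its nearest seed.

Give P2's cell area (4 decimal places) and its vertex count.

Area of P2's cell: 1614.1957 (4 vertices)

1. box [0,39]×[0,94]: [(0, 0) (39, 0) (39, 94) (0, 94)]
2. ⊥bis P2·P0 via (17.545,42.205): [(0, 49.5225) (0, 0) (39, 0) (39, 33.2568)]  |A|=1614.1957
3. ⊥bis P2·P1 via (7.845,53.65): [(0, 49.5225) (0, 0) (39, 0) (39, 33.2568)]  |A|=1614.1957
4. canonical 4-gon: [(0, 49.5225) (0, 0) (39, 0) (39, 33.2568)]
5. shoelace: 1614.1957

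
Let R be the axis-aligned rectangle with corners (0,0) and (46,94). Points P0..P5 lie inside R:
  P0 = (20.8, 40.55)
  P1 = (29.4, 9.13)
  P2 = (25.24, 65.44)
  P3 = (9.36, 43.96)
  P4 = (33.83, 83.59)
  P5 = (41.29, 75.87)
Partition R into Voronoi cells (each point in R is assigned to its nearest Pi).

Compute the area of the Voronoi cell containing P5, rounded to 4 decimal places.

1. box [0,46]×[0,94]: [(0, 0) (46, 0) (46, 94) (0, 94)]
2. ⊥bis P5·P0 via (31.045,58.21): [(0, 76.22) (46, 49.5342) (46, 94) (0, 94)]  |A|=1431.6533
3. ⊥bis P5·P1 via (35.345,42.5): [(0, 76.22) (46, 49.5342) (46, 94) (0, 94)]  |A|=1431.6533
4. ⊥bis P5·P2 via (33.265,70.655): [(46, 51.058) (46, 94) (18.0944, 94)]  |A|=599.1615
5. ⊥bis P5·P3 via (25.325,59.915): [(46, 51.058) (46, 94) (18.0944, 94)]  |A|=599.1615
6. ⊥bis P5·P4 via (37.56,79.73): [(31.2992, 73.68) (46, 51.058) (46, 87.8858)]  |A|=270.6989
7. canonical 3-gon: [(31.2992, 73.68) (46, 51.058) (46, 87.8858)]
8. shoelace: 270.6989

Area of P5's cell: 270.6989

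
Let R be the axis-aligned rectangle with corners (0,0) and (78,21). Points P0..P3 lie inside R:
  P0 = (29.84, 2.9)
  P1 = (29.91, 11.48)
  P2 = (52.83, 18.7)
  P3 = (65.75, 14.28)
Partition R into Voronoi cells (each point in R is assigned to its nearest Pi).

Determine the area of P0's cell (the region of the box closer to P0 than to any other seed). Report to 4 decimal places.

Area of P0's cell: 335.6447

1. box [0,78]×[0,21]: [(0, 0) (78, 0) (78, 21) (0, 21)]
2. ⊥bis P0·P1 via (29.875,7.19): [(0, 7.4337) (0, 0) (78, 0) (78, 6.7974)]  |A|=555.0132
3. ⊥bis P0·P2 via (41.335,10.8): [(43.8946, 7.0756) (0, 7.4337) (0, 0) (48.7574, 0)]  |A|=335.6447
4. ⊥bis P0·P3 via (47.795,8.59): [(43.8946, 7.0756) (0, 7.4337) (0, 0) (48.7574, 0)]  |A|=335.6447
5. canonical 4-gon: [(43.8946, 7.0756) (0, 7.4337) (0, 0) (48.7574, 0)]
6. shoelace: 335.6447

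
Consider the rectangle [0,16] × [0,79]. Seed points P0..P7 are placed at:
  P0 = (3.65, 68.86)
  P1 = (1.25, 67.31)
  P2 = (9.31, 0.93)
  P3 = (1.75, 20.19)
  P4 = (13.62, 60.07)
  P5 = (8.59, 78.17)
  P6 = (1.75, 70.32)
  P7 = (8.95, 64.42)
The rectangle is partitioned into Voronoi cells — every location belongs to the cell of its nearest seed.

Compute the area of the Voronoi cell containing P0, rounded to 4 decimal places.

1. box [0,16]×[0,79]: [(0, 0) (16, 0) (16, 79) (0, 79)]
2. ⊥bis P0·P1 via (2.45,68.085): [(0, 71.8785) (16, 47.1044) (16, 79) (0, 79)]  |A|=312.1368
3. ⊥bis P0·P2 via (6.48,34.895): [(0, 71.8785) (16, 47.1044) (16, 79) (0, 79)]  |A|=312.1368
4. ⊥bis P0·P3 via (2.7,44.525): [(0, 71.8785) (16, 47.1044) (16, 79) (0, 79)]  |A|=312.1368
5. ⊥bis P0·P4 via (8.635,64.465): [(0, 71.8785) (6.4145, 61.9464) (16, 72.8187) (16, 79) (0, 79)]  |A|=188.8944
6. ⊥bis P0·P5 via (6.12,73.515): [(0, 76.7623) (0, 71.8785) (6.4145, 61.9464) (13.2693, 69.7215)]  |A|=91.3805
7. ⊥bis P0·P6 via (2.7,69.59): [(5.8331, 73.6673) (2.036, 68.726) (6.4145, 61.9464) (13.2693, 69.7215)]  |A|=66.1212
8. ⊥bis P0·P7 via (6.3,66.64): [(10.2317, 71.3333) (5.8331, 73.6673) (2.036, 68.726) (4.653, 64.674)]  |A|=35.3147
9. canonical 4-gon: [(10.2317, 71.3333) (5.8331, 73.6673) (2.036, 68.726) (4.653, 64.674)]
10. shoelace: 35.3147

Area of P0's cell: 35.3147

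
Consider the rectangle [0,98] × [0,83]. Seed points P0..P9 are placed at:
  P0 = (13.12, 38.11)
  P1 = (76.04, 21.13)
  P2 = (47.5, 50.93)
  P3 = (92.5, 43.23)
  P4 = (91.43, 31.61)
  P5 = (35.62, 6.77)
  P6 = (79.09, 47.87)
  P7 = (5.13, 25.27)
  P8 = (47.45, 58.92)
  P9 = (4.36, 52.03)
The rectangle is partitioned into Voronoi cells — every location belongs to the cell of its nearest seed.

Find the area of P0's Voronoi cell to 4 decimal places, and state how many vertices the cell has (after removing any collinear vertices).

1. box [0,98]×[0,83]: [(0, 0) (98, 0) (98, 83) (0, 83)]
2. ⊥bis P0·P1 via (44.58,29.62): [(0, 0) (36.5866, 0) (58.9855, 83) (0, 83)]  |A|=3966.2392
3. ⊥bis P0·P2 via (30.31,44.52): [(0, 0) (36.5866, 0) (40.9214, 16.0629) (15.9611, 83) (0, 83)]  |A|=2526.2776
4. ⊥bis P0·P3 via (52.81,40.67): [(0, 0) (36.5866, 0) (40.9214, 16.0629) (15.9611, 83) (0, 83)]  |A|=2526.2776
5. ⊥bis P0·P4 via (52.275,34.86): [(0, 0) (36.5866, 0) (40.9214, 16.0629) (15.9611, 83) (0, 83)]  |A|=2526.2776
6. ⊥bis P0·P5 via (24.37,22.44): [(0, 4.944) (35.5503, 30.4667) (15.9611, 83) (0, 83)]  |A|=1806.7045
7. ⊥bis P0·P6 via (46.105,42.99): [(0, 4.944) (35.5503, 30.4667) (15.9611, 83) (0, 83)]  |A|=1806.7045
8. ⊥bis P0·P7 via (9.125,31.69): [(0, 37.3683) (24.1935, 22.3133) (35.5503, 30.4667) (15.9611, 83) (0, 83)]  |A|=1414.4766
9. ⊥bis P0·P8 via (30.285,48.515): [(0, 37.3683) (24.1935, 22.3133) (35.5503, 30.4667) (26.4791, 54.7936) (9.381, 83) (0, 83)]  |A|=1321.6761
10. ⊥bis P0·P9 via (8.74,45.07): [(0, 39.5698) (0, 37.3683) (24.1935, 22.3133) (35.5503, 30.4667) (26.4791, 54.7936) (25.8473, 55.8358)]  |A|=632.9854
11. canonical 6-gon: [(0, 39.5698) (0, 37.3683) (24.1935, 22.3133) (35.5503, 30.4667) (26.4791, 54.7936) (25.8473, 55.8358)]
12. shoelace: 632.9854

Area of P0's cell: 632.9854 (6 vertices)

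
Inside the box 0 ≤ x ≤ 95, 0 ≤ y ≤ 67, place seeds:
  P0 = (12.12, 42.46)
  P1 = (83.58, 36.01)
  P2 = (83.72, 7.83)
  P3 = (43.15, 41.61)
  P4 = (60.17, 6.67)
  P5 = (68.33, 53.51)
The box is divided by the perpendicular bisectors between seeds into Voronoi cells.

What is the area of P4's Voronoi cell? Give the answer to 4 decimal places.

1. box [0,95]×[0,67]: [(0, 0) (95, 0) (95, 67) (0, 67)]
2. ⊥bis P4·P0 via (36.145,24.565): [(17.8478, 0) (95, 0) (95, 67) (67.7527, 67)]  |A|=3497.3848
3. ⊥bis P4·P1 via (71.875,21.34): [(47.9573, 40.4236) (17.8478, 0) (95, 0) (95, 2.8889)]  |A|=1627.3364
4. ⊥bis P4·P2 via (71.945,7.25): [(71.2254, 21.8583) (47.9573, 40.4236) (17.8478, 0) (72.3021, 0)]  |A|=1344.9273
5. ⊥bis P4·P3 via (51.66,24.14): [(71.2254, 21.8583) (62.0329, 29.1929) (26.8133, 12.0366) (17.8478, 0) (72.3021, 0)]  |A|=1026.4131
6. ⊥bis P4·P5 via (64.25,30.09): [(71.2254, 21.8583) (62.0329, 29.1929) (26.8133, 12.0366) (17.8478, 0) (72.3021, 0)]  |A|=1026.4131
7. canonical 5-gon: [(71.2254, 21.8583) (62.0329, 29.1929) (26.8133, 12.0366) (17.8478, 0) (72.3021, 0)]
8. shoelace: 1026.4131

Area of P4's cell: 1026.4131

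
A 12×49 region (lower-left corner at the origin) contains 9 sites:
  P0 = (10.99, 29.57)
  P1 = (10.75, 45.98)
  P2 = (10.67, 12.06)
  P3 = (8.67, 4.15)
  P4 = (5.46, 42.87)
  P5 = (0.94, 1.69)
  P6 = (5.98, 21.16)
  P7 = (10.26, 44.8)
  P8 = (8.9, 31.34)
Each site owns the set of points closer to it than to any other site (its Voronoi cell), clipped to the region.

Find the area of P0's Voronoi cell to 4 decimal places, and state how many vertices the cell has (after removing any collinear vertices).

1. box [0,12]×[0,49]: [(0, 0) (12, 0) (12, 49) (0, 49)]
2. ⊥bis P0·P1 via (10.87,37.775): [(0, 37.616) (0, 0) (12, 0) (12, 37.7915)]  |A|=452.4453
3. ⊥bis P0·P2 via (10.83,20.815): [(0, 37.616) (0, 21.0129) (12, 20.7936) (12, 37.7915)]  |A|=201.6061
4. ⊥bis P0·P3 via (9.83,16.86): [(0, 37.616) (0, 21.0129) (12, 20.7936) (12, 37.7915)]  |A|=201.6061
5. ⊥bis P0·P4 via (8.225,36.22): [(0, 32.8001) (0, 21.0129) (12, 20.7936) (12, 37.7896)]  |A|=172.6992
6. ⊥bis P0·P5 via (5.965,15.63): [(0, 32.8001) (0, 21.0129) (12, 20.7936) (12, 37.7896)]  |A|=172.6992
7. ⊥bis P0·P6 via (8.485,25.365): [(0, 32.8001) (0, 30.4197) (12, 23.271) (12, 37.7896)]  |A|=101.3941
8. ⊥bis P0·P7 via (10.625,37.185): [(10.5356, 37.1807) (0, 32.8001) (0, 30.4197) (12, 23.271) (12, 37.2509)]  |A|=100.9996
9. ⊥bis P0·P8 via (9.945,30.455): [(6.5902, 26.4937) (12, 23.271) (12, 32.8815)]  |A|=25.9952
10. canonical 3-gon: [(6.5902, 26.4937) (12, 23.271) (12, 32.8815)]
11. shoelace: 25.9952

Area of P0's cell: 25.9952 (3 vertices)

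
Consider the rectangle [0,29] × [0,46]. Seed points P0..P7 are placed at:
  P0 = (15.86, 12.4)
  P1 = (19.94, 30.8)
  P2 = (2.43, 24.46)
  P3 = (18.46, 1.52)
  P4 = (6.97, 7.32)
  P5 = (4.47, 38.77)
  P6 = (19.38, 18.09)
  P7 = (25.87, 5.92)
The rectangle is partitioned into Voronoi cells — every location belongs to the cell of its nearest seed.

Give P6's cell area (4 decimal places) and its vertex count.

Area of P6's cell: 168.0509 (5 vertices)

1. box [0,29]×[0,46]: [(0, 0) (29, 0) (29, 46) (0, 46)]
2. ⊥bis P6·P0 via (17.62,15.245): [(0, 26.1452) (29, 8.205) (29, 46) (0, 46)]  |A|=835.9214
3. ⊥bis P6·P1 via (19.66,24.445): [(1.4516, 25.2473) (29, 8.205) (29, 24.0335)]  |A|=218.0249
4. ⊥bis P6·P2 via (10.905,21.275): [(12.2195, 24.7728) (10.333, 19.753) (29, 8.205) (29, 24.0335)]  |A|=190.5505
5. ⊥bis P6·P3 via (18.92,9.805): [(12.2195, 24.7728) (10.333, 19.753) (27.1525, 9.3479) (29, 9.2453) (29, 24.0335)]  |A|=189.5895
6. ⊥bis P6·P4 via (13.175,12.705): [(12.2195, 24.7728) (10.333, 19.753) (27.1525, 9.3479) (29, 9.2453) (29, 24.0335)]  |A|=189.5895
7. ⊥bis P6·P5 via (11.925,28.43): [(12.2195, 24.7728) (10.333, 19.753) (27.1525, 9.3479) (29, 9.2453) (29, 24.0335)]  |A|=189.5895
8. ⊥bis P6·P7 via (22.625,12.005): [(12.2195, 24.7728) (10.333, 19.753) (22.7498, 12.0716) (29, 15.4047) (29, 24.0335)]  |A|=168.0509
9. canonical 5-gon: [(12.2195, 24.7728) (10.333, 19.753) (22.7498, 12.0716) (29, 15.4047) (29, 24.0335)]
10. shoelace: 168.0509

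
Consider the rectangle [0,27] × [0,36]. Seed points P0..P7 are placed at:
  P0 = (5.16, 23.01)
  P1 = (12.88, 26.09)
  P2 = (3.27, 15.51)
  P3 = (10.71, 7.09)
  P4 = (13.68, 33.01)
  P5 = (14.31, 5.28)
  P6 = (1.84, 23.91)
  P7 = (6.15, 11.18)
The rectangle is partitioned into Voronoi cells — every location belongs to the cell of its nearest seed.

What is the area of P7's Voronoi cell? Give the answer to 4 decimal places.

Area of P7's cell: 99.1816

1. box [0,27]×[0,36]: [(0, 0) (27, 0) (27, 36) (0, 36)]
2. ⊥bis P7·P0 via (5.655,17.095): [(0, 16.6218) (0, 0) (27, 0) (27, 18.8813)]  |A|=479.2909
3. ⊥bis P7·P1 via (9.515,18.635): [(11.7895, 17.6084) (0, 16.6218) (0, 0) (27, 0) (27, 10.7427)]  |A|=417.3949
4. ⊥bis P7·P2 via (4.71,13.345): [(11.7895, 17.6084) (11.0235, 17.5443) (0, 10.2123) (0, 0) (27, 0) (27, 10.7427)]  |A|=382.0674
5. ⊥bis P7·P3 via (8.43,9.135): [(14.808, 16.2459) (11.7895, 17.6084) (11.0235, 17.5443) (0, 10.2123) (0, 0) (0.2365, 0)]  |A|=99.1816
6. ⊥bis P7·P4 via (9.915,22.095): [(14.808, 16.2459) (11.7895, 17.6084) (11.0235, 17.5443) (0, 10.2123) (0, 0) (0.2365, 0)]  |A|=99.1816
7. ⊥bis P7·P5 via (10.23,8.23): [(14.808, 16.2459) (11.7895, 17.6084) (11.0235, 17.5443) (0, 10.2123) (0, 0) (0.2365, 0)]  |A|=99.1816
8. ⊥bis P7·P6 via (3.995,17.545): [(14.808, 16.2459) (11.7895, 17.6084) (11.0235, 17.5443) (0, 10.2123) (0, 0) (0.2365, 0)]  |A|=99.1816
9. canonical 6-gon: [(14.808, 16.2459) (11.7895, 17.6084) (11.0235, 17.5443) (0, 10.2123) (0, 0) (0.2365, 0)]
10. shoelace: 99.1816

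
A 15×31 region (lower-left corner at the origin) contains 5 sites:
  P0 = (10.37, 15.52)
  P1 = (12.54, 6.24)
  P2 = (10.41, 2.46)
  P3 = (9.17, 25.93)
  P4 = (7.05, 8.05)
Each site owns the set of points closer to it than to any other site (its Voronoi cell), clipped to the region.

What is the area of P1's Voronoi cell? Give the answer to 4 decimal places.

1. box [0,15]×[0,31]: [(0, 0) (15, 0) (15, 31) (0, 31)]
2. ⊥bis P1·P0 via (11.455,10.88): [(0, 8.2014) (0, 0) (15, 0) (15, 11.7089)]  |A|=149.3277
3. ⊥bis P1·P2 via (11.475,4.35): [(3.2793, 8.9682) (15, 2.3637) (15, 11.7089)]  |A|=54.7666
4. ⊥bis P1·P3 via (10.855,16.085): [(3.2793, 8.9682) (15, 2.3637) (15, 11.7089)]  |A|=54.7666
5. ⊥bis P1·P4 via (9.795,7.145): [(10.9906, 10.7714) (9.2811, 5.5862) (15, 2.3637) (15, 11.7089)]  |A|=36.3157
6. canonical 4-gon: [(10.9906, 10.7714) (9.2811, 5.5862) (15, 2.3637) (15, 11.7089)]
7. shoelace: 36.3157

Area of P1's cell: 36.3157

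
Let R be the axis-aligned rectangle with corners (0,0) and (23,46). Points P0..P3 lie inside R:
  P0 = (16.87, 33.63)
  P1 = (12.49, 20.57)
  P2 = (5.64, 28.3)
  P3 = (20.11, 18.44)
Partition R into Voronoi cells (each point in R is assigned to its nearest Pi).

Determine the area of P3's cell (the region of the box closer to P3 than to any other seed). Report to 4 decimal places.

1. box [0,23]×[0,46]: [(0, 0) (23, 0) (23, 46) (0, 46)]
2. ⊥bis P3·P0 via (18.49,26.035): [(0, 22.0911) (0, 0) (23, 0) (23, 26.997)]  |A|=564.513
3. ⊥bis P3·P1 via (16.3,19.505): [(18.1022, 25.9523) (10.8478, 0) (23, 0) (23, 26.997)]  |A|=223.8015
4. ⊥bis P3·P2 via (12.875,23.37): [(18.1022, 25.9523) (10.8478, 0) (23, 0) (23, 26.997)]  |A|=223.8015
5. canonical 4-gon: [(18.1022, 25.9523) (10.8478, 0) (23, 0) (23, 26.997)]
6. shoelace: 223.8015

Area of P3's cell: 223.8015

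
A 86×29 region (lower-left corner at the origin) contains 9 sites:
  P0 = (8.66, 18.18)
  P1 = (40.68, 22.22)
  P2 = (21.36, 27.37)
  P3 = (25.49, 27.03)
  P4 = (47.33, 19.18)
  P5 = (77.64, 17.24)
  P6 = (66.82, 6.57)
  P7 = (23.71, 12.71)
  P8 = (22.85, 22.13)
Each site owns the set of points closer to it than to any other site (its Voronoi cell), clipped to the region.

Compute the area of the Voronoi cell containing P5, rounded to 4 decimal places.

1. box [0,86]×[0,29]: [(0, 0) (86, 0) (86, 29) (0, 29)]
2. ⊥bis P5·P0 via (43.15,17.71): [(42.9087, 0) (86, 0) (86, 29) (43.3039, 29)]  |A|=1243.9186
3. ⊥bis P5·P1 via (59.16,19.73): [(56.5016, 0) (86, 0) (86, 29) (60.409, 29)]  |A|=798.7961
4. ⊥bis P5·P2 via (49.5,22.305): [(56.5016, 0) (86, 0) (86, 29) (60.409, 29)]  |A|=798.7961
5. ⊥bis P5·P3 via (51.565,22.135): [(56.5016, 0) (86, 0) (86, 29) (60.409, 29)]  |A|=798.7961
6. ⊥bis P5·P4 via (62.485,18.21): [(61.3195, 0) (86, 0) (86, 29) (63.1756, 29)]  |A|=688.8213
7. ⊥bis P5·P6 via (72.23,11.905): [(62.7, 21.569) (83.97, 0) (86, 0) (86, 29) (63.1756, 29)]  |A|=444.5473
8. ⊥bis P5·P7 via (50.675,14.975): [(62.7, 21.569) (83.97, 0) (86, 0) (86, 29) (63.1756, 29)]  |A|=444.5473
9. ⊥bis P5·P8 via (50.245,19.685): [(62.7, 21.569) (83.97, 0) (86, 0) (86, 29) (63.1756, 29)]  |A|=444.5473
10. canonical 5-gon: [(62.7, 21.569) (83.97, 0) (86, 0) (86, 29) (63.1756, 29)]
11. shoelace: 444.5473

Area of P5's cell: 444.5473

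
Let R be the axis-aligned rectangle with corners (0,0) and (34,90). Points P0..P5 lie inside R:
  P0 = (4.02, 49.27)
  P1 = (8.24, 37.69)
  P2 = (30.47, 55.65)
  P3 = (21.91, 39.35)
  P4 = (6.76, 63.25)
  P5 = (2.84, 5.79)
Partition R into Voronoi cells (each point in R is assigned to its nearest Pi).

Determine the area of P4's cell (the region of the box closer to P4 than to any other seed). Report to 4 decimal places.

1. box [0,34]×[0,90]: [(0, 0) (34, 0) (34, 90) (0, 90)]
2. ⊥bis P4·P0 via (5.39,56.26): [(0, 57.3164) (34, 50.6526) (34, 90) (0, 90)]  |A|=1224.5268
3. ⊥bis P4·P1 via (7.5,50.47): [(0, 57.3164) (28.6757, 51.6961) (34, 52.0044) (34, 90) (0, 90)]  |A|=1220.928
4. ⊥bis P4·P2 via (18.615,59.45): [(0, 57.3164) (16.8712, 54.0098) (28.4075, 90) (0, 90)]  |A|=786.9018
5. ⊥bis P4·P3 via (14.335,51.3): [(0, 57.3164) (16.8712, 54.0098) (28.4075, 90) (0, 90)]  |A|=786.9018
6. ⊥bis P4·P5 via (4.8,34.52): [(0, 57.3164) (16.8712, 54.0098) (28.4075, 90) (0, 90)]  |A|=786.9018
7. canonical 4-gon: [(0, 57.3164) (16.8712, 54.0098) (28.4075, 90) (0, 90)]
8. shoelace: 786.9018

Area of P4's cell: 786.9018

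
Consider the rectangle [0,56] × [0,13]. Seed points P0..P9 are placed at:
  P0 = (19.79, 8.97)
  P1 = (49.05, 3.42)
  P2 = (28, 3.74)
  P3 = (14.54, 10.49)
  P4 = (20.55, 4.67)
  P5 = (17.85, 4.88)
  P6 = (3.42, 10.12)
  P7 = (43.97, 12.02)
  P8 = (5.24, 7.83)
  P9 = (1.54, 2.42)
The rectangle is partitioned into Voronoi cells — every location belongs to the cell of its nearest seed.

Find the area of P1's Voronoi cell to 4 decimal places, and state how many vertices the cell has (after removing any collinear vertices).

1. box [0,56]×[0,13]: [(0, 0) (56, 0) (56, 13) (0, 13)]
2. ⊥bis P1·P0 via (34.42,6.195): [(33.2449, 0) (56, 0) (56, 13) (35.7108, 13)]  |A|=279.7879
3. ⊥bis P1·P2 via (38.525,3.58): [(38.4706, 0) (56, 0) (56, 13) (38.6682, 13)]  |A|=226.5979
4. ⊥bis P1·P3 via (31.795,6.955): [(38.4706, 0) (56, 0) (56, 13) (38.6682, 13)]  |A|=226.5979
5. ⊥bis P1·P4 via (34.8,4.045): [(38.4706, 0) (56, 0) (56, 13) (38.6682, 13)]  |A|=226.5979
6. ⊥bis P1·P5 via (33.45,4.15): [(38.4706, 0) (56, 0) (56, 13) (38.6682, 13)]  |A|=226.5979
7. ⊥bis P1·P6 via (26.235,6.77): [(38.4706, 0) (56, 0) (56, 13) (38.6682, 13)]  |A|=226.5979
8. ⊥bis P1·P7 via (46.51,7.72): [(38.5162, 2.9981) (38.4706, 0) (56, 0) (56, 13) (55.4486, 13)]  |A|=142.6797
9. ⊥bis P1·P8 via (27.145,5.625): [(38.5162, 2.9981) (38.4706, 0) (56, 0) (56, 13) (55.4486, 13)]  |A|=142.6797
10. ⊥bis P1·P9 via (25.295,2.92): [(38.5162, 2.9981) (38.4706, 0) (56, 0) (56, 13) (55.4486, 13)]  |A|=142.6797
11. canonical 5-gon: [(38.5162, 2.9981) (38.4706, 0) (56, 0) (56, 13) (55.4486, 13)]
12. shoelace: 142.6797

Area of P1's cell: 142.6797 (5 vertices)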